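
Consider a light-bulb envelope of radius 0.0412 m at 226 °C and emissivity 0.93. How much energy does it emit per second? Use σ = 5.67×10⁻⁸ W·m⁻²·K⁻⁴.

P ≈ 69.7 W

A = 4πr² = 4π × (0.0412)² = 0.0213 m².
226 °C = 499 K.
Stefan–Boltzmann: P = εσAT⁴ = 0.93 × 5.67×10⁻⁸ × 0.0213 × (499)⁴ = 0.93 × 5.67×10⁻⁸ × 0.0213 × 6.20×10^10.
P = 69.7 W.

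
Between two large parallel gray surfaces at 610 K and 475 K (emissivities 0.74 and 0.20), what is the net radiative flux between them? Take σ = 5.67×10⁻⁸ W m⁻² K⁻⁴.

For two large parallel gray plates, q = σ(T₁⁴ − T₂⁴) / (1/ε₁ + 1/ε₂ − 1).
1/ε₁ + 1/ε₂ − 1 = 1/0.74 + 1/0.20 − 1 = 5.351.
T₁⁴ − T₂⁴ = 1.38×10^11 − 5.09×10^10 = 8.76×10^10 K⁴.
q = 5.67×10⁻⁸ × 8.76×10^10 / 5.351 = 928 W/m².

q ≈ 928 W/m²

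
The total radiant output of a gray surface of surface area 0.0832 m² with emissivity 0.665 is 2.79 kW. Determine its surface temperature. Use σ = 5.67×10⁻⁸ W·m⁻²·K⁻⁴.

From P = εσAT⁴, T = (P / εσA)^(1/4) = (2790 / (0.665 × 5.67×10⁻⁸ × 0.0832))^(1/4).
T = (8.89×10^11)^(1/4) = 971 K.

T ≈ 971 K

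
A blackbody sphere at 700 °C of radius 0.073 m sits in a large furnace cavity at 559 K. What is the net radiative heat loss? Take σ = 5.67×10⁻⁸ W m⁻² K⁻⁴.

Q ≈ 3030 W

A = 4πr² = 4π × (0.073)² = 0.0670 m².
Convert: 700 °C = 973 K.
Q = σA(T⁴ − T_s⁴). T⁴ − T_s⁴ = (973)⁴ − (559)⁴ = 8.96×10^11 − 9.76×10^10 = 7.99×10^11 K⁴.
Q = 5.67×10⁻⁸ × 0.0670 × 7.99×10^11 = 3030 W.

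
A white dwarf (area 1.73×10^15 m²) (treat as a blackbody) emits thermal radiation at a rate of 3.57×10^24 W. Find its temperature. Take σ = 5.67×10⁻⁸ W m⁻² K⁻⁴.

From P = σAT⁴, T = (P / σA)^(1/4) = (3.57×10^24 / (5.67×10⁻⁸ × 1.73×10^15))^(1/4).
T = (3.64×10^16)^(1/4) = 13800 K.

T ≈ 13800 K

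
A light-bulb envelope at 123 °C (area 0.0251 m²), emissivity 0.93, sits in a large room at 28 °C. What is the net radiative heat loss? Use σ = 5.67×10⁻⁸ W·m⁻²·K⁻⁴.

Q ≈ 21.7 W

Convert: 123 °C = 396 K; 28 °C = 301 K.
Q = εσA(T⁴ − T_s⁴). T⁴ − T_s⁴ = (396)⁴ − (301)⁴ = 2.46×10^10 − 8.21×10^9 = 1.64×10^10 K⁴.
Q = 0.93 × 5.67×10⁻⁸ × 0.0251 × 1.64×10^10 = 21.7 W.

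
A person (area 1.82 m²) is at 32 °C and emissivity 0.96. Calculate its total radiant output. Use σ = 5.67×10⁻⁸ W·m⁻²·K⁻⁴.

32 °C = 305 K.
P = εσAT⁴ = 0.96 × 5.67×10⁻⁸ × 1.82 × (305)⁴ = 0.96 × 5.67×10⁻⁸ × 1.82 × 8.65×10^9.
P = 857 W.

P ≈ 857 W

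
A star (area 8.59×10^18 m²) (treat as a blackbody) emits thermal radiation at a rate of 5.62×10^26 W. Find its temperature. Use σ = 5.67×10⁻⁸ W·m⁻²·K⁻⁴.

From P = σAT⁴, T = (P / σA)^(1/4) = (5.62×10^26 / (5.67×10⁻⁸ × 8.59×10^18))^(1/4).
T = (1.15×10^15)^(1/4) = 5830 K.

T ≈ 5830 K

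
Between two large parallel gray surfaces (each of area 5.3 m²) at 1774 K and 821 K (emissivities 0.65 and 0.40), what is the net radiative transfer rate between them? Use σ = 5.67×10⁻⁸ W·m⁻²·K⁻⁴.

For two large parallel gray plates, q = σ(T₁⁴ − T₂⁴) / (1/ε₁ + 1/ε₂ − 1).
1/ε₁ + 1/ε₂ − 1 = 1/0.65 + 1/0.40 − 1 = 3.038.
T₁⁴ − T₂⁴ = 9.90×10^12 − 4.54×10^11 = 9.45×10^12 K⁴.
q = 5.67×10⁻⁸ × 9.45×10^12 / 3.038 = 1.76×10^5 W/m².
Q = q·A = 1.76×10^5 × 5.3 = 9.35×10^5 W.

Q ≈ 9.35×10^5 W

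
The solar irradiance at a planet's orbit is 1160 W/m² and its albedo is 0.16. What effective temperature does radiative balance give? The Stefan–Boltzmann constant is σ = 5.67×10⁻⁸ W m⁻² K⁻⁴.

T ≈ 256 K

Power absorbed = (1−a)S·πR²; power emitted = 4πR²σT⁴. Equating and cancelling πR²:
T = ((1−a)S / 4σ)^(1/4) = (974 / (4 × 5.67×10⁻⁸))^(1/4) = (4.30×10^9)^(1/4).
T = 256 K.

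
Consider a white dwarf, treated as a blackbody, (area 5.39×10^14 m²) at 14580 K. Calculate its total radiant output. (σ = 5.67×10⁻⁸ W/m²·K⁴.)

P ≈ 1.38×10^24 W

P = σAT⁴ = 5.67×10⁻⁸ × 5.39×10^14 × (14580)⁴ = 5.67×10⁻⁸ × 5.39×10^14 × 4.52×10^16.
P = 1.38×10^24 W.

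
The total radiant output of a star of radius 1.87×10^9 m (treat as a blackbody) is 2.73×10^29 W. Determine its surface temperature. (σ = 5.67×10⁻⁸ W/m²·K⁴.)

T ≈ 18200 K

A = 4πr² = 4π × (1.87×10^9)² = 4.39×10^19 m².
From P = σAT⁴, T = (P / σA)^(1/4) = (2.73×10^29 / (5.67×10⁻⁸ × 4.39×10^19))^(1/4).
T = (1.10×10^17)^(1/4) = 18200 K.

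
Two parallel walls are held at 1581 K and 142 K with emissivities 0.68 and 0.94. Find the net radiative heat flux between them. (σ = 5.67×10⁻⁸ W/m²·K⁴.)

q ≈ 2.31×10^5 W/m²

For two large parallel gray plates, q = σ(T₁⁴ − T₂⁴) / (1/ε₁ + 1/ε₂ − 1).
1/ε₁ + 1/ε₂ − 1 = 1/0.68 + 1/0.94 − 1 = 1.534.
T₁⁴ − T₂⁴ = 6.25×10^12 − 4.07×10^8 = 6.25×10^12 K⁴.
q = 5.67×10⁻⁸ × 6.25×10^12 / 1.534 = 2.31×10^5 W/m².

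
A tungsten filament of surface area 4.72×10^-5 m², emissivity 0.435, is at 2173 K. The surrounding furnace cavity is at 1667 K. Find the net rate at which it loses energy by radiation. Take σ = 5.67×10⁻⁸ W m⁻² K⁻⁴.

Q ≈ 17.0 W

Q = εσA(T⁴ − T_s⁴). T⁴ − T_s⁴ = (2173)⁴ − (1667)⁴ = 2.23×10^13 − 7.72×10^12 = 1.46×10^13 K⁴.
Q = 0.435 × 5.67×10⁻⁸ × 4.72×10^-5 × 1.46×10^13 = 17.0 W.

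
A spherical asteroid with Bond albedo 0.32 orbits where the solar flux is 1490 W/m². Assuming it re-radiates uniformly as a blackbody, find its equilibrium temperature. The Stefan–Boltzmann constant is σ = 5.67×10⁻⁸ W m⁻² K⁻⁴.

Power absorbed = (1−a)S·πR²; power emitted = 4πR²σT⁴. Equating and cancelling πR²:
T = ((1−a)S / 4σ)^(1/4) = (1010 / (4 × 5.67×10⁻⁸))^(1/4) = (4.47×10^9)^(1/4).
T = 259 K.

T ≈ 259 K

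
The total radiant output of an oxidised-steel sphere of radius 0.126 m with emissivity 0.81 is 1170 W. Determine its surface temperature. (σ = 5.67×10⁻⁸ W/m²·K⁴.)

A = 4πr² = 4π × (0.126)² = 0.200 m².
From P = εσAT⁴, T = (P / εσA)^(1/4) = (1170 / (0.81 × 5.67×10⁻⁸ × 0.200))^(1/4).
T = (1.28×10^11)^(1/4) = 598 K.

T ≈ 598 K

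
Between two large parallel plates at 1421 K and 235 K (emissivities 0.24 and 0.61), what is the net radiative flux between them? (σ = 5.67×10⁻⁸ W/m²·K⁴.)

For two large parallel gray plates, q = σ(T₁⁴ − T₂⁴) / (1/ε₁ + 1/ε₂ − 1).
1/ε₁ + 1/ε₂ − 1 = 1/0.24 + 1/0.61 − 1 = 4.806.
T₁⁴ − T₂⁴ = 4.08×10^12 − 3.05×10^9 = 4.07×10^12 K⁴.
q = 5.67×10⁻⁸ × 4.07×10^12 / 4.806 = 48100 W/m².

q ≈ 48100 W/m²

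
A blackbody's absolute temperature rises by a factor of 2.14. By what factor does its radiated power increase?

P ∝ T⁴, so the power scales as (2.14)⁴ = 21.0.

factor ≈ 21.0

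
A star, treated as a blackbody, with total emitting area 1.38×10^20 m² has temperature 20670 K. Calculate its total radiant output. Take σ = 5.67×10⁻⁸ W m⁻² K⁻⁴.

P = σAT⁴ = 5.67×10⁻⁸ × 1.38×10^20 × (20670)⁴ = 5.67×10⁻⁸ × 1.38×10^20 × 1.83×10^17.
P = 1.43×10^30 W.

P ≈ 1.43×10^30 W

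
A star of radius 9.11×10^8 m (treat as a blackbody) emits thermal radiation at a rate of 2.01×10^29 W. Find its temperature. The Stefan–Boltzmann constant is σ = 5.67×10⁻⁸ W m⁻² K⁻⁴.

T ≈ 24100 K

A = 4πr² = 4π × (9.11×10^8)² = 1.04×10^19 m².
From P = σAT⁴, T = (P / σA)^(1/4) = (2.01×10^29 / (5.67×10⁻⁸ × 1.04×10^19))^(1/4).
T = (3.40×10^17)^(1/4) = 24100 K.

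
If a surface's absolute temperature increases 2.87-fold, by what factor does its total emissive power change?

P ∝ T⁴, so the power scales as (2.87)⁴ = 67.8.

factor ≈ 67.8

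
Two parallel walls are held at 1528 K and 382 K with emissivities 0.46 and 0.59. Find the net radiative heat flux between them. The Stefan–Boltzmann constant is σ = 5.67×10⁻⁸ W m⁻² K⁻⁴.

q ≈ 1.07×10^5 W/m²

For two large parallel gray plates, q = σ(T₁⁴ − T₂⁴) / (1/ε₁ + 1/ε₂ − 1).
1/ε₁ + 1/ε₂ − 1 = 1/0.46 + 1/0.59 − 1 = 2.869.
T₁⁴ − T₂⁴ = 5.45×10^12 − 2.13×10^10 = 5.43×10^12 K⁴.
q = 5.67×10⁻⁸ × 5.43×10^12 / 2.869 = 1.07×10^5 W/m².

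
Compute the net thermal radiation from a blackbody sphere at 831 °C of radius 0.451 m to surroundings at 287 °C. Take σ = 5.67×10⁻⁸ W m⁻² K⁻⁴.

A = 4πr² = 4π × (0.451)² = 2.56 m².
Convert: 831 °C = 1104 K; 287 °C = 560 K.
Q = σA(T⁴ − T_s⁴). T⁴ − T_s⁴ = (1104)⁴ − (560)⁴ = 1.49×10^12 − 9.83×10^10 = 1.39×10^12 K⁴.
Q = 5.67×10⁻⁸ × 2.56 × 1.39×10^12 = 2.01×10^5 W.

Q ≈ 2.01×10^5 W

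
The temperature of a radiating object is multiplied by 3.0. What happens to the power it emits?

P ∝ T⁴, so the power scales as (3.0)⁴ = 81.0.

factor ≈ 81.0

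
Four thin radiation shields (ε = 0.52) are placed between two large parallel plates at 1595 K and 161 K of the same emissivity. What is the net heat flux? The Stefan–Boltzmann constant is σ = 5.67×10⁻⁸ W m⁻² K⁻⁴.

Each of the 5 gaps contributes resistance (2/ε − 1) = 2/0.52 − 1 = 2.846; total = 14.23.
q = σ(T₁⁴ − T₂⁴) / 14.23 = 5.67×10⁻⁸ × 6.47×10^12 / 14.23 = 25800 W/m².

q ≈ 25800 W/m²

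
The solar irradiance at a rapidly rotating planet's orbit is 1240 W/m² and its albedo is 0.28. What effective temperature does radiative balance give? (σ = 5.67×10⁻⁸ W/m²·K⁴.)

Power absorbed = (1−a)S·πR²; power emitted = 4πR²σT⁴. Equating and cancelling πR²:
T = ((1−a)S / 4σ)^(1/4) = (893 / (4 × 5.67×10⁻⁸))^(1/4) = (3.94×10^9)^(1/4).
T = 250 K.

T ≈ 250 K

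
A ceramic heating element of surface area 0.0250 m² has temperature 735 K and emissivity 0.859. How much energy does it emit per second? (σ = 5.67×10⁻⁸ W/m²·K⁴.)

P ≈ 355 W

Stefan–Boltzmann: P = εσAT⁴ = 0.859 × 5.67×10⁻⁸ × 0.0250 × (735)⁴ = 0.859 × 5.67×10⁻⁸ × 0.0250 × 2.92×10^11.
P = 355 W.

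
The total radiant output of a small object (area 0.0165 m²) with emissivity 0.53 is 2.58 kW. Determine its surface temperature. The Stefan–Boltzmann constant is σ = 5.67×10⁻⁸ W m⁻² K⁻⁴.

From P = εσAT⁴, T = (P / εσA)^(1/4) = (2580 / (0.53 × 5.67×10⁻⁸ × 0.0165))^(1/4).
T = (5.20×10^12)^(1/4) = 1510 K.

T ≈ 1510 K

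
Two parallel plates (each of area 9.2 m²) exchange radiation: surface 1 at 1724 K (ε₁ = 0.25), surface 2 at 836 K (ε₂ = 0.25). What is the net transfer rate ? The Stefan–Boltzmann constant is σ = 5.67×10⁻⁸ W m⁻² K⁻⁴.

For two large parallel gray plates, q = σ(T₁⁴ − T₂⁴) / (1/ε₁ + 1/ε₂ − 1).
1/ε₁ + 1/ε₂ − 1 = 1/0.25 + 1/0.25 − 1 = 7.000.
T₁⁴ − T₂⁴ = 8.83×10^12 − 4.88×10^11 = 8.35×10^12 K⁴.
q = 5.67×10⁻⁸ × 8.35×10^12 / 7.000 = 67600 W/m².
Q = q·A = 67600 × 9.2 = 6.22×10^5 W.

Q ≈ 6.22×10^5 W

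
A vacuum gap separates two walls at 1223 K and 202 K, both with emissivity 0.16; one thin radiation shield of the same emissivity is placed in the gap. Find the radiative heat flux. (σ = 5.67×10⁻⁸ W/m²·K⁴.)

Each of the 2 gaps contributes resistance (2/ε − 1) = 2/0.16 − 1 = 11.50; total = 23.00.
q = σ(T₁⁴ − T₂⁴) / 23.00 = 5.67×10⁻⁸ × 2.24×10^12 / 23.00 = 5510 W/m².

q ≈ 5510 W/m²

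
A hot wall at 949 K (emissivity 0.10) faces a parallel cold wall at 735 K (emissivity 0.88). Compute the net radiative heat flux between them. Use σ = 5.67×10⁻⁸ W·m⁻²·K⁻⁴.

For two large parallel gray plates, q = σ(T₁⁴ − T₂⁴) / (1/ε₁ + 1/ε₂ − 1).
1/ε₁ + 1/ε₂ − 1 = 1/0.10 + 1/0.88 − 1 = 10.14.
T₁⁴ − T₂⁴ = 8.11×10^11 − 2.92×10^11 = 5.19×10^11 K⁴.
q = 5.67×10⁻⁸ × 5.19×10^11 / 10.14 = 2900 W/m².

q ≈ 2900 W/m²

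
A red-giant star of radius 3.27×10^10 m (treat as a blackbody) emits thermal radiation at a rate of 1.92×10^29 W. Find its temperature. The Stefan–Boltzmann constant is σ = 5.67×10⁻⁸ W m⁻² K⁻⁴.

A = 4πr² = 4π × (3.27×10^10)² = 1.34×10^22 m².
From P = σAT⁴, T = (P / σA)^(1/4) = (1.92×10^29 / (5.67×10⁻⁸ × 1.34×10^22))^(1/4).
T = (2.52×10^14)^(1/4) = 3980 K.

T ≈ 3980 K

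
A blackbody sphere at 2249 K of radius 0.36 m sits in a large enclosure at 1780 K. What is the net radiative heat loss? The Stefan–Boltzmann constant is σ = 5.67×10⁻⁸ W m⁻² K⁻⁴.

A = 4πr² = 4π × (0.36)² = 1.63 m².
Q = σA(T⁴ − T_s⁴). T⁴ − T_s⁴ = (2249)⁴ − (1780)⁴ = 2.56×10^13 − 1.00×10^13 = 1.55×10^13 K⁴.
Q = 5.67×10⁻⁸ × 1.63 × 1.55×10^13 = 1.44×10^6 W.

Q ≈ 1.44×10^6 W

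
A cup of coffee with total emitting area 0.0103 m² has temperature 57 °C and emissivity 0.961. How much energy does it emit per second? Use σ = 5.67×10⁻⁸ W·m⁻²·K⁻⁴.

57 °C = 330 K.
P = εσAT⁴ = 0.961 × 5.67×10⁻⁸ × 0.0103 × (330)⁴ = 0.961 × 5.67×10⁻⁸ × 0.0103 × 1.19×10^10.
P = 6.66 W.

P ≈ 6.66 W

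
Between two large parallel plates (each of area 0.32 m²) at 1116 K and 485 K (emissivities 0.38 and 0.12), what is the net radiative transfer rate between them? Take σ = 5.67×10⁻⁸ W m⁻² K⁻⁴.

Q ≈ 2720 W

For two large parallel gray plates, q = σ(T₁⁴ − T₂⁴) / (1/ε₁ + 1/ε₂ − 1).
1/ε₁ + 1/ε₂ − 1 = 1/0.38 + 1/0.12 − 1 = 9.965.
T₁⁴ − T₂⁴ = 1.55×10^12 − 5.53×10^10 = 1.50×10^12 K⁴.
q = 5.67×10⁻⁸ × 1.50×10^12 / 9.965 = 8510 W/m².
Q = q·A = 8510 × 0.32 = 2720 W.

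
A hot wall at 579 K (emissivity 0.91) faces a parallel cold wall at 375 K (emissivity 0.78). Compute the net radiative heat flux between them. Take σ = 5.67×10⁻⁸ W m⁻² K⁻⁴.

For two large parallel gray plates, q = σ(T₁⁴ − T₂⁴) / (1/ε₁ + 1/ε₂ − 1).
1/ε₁ + 1/ε₂ − 1 = 1/0.91 + 1/0.78 − 1 = 1.381.
T₁⁴ − T₂⁴ = 1.12×10^11 − 1.98×10^10 = 9.26×10^10 K⁴.
q = 5.67×10⁻⁸ × 9.26×10^10 / 1.381 = 3800 W/m².

q ≈ 3800 W/m²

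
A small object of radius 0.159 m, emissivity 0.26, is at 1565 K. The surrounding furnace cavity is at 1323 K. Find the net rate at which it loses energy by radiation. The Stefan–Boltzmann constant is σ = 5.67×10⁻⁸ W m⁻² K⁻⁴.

A = 4πr² = 4π × (0.159)² = 0.318 m².
Q = εσA(T⁴ − T_s⁴). T⁴ − T_s⁴ = (1565)⁴ − (1323)⁴ = 6.00×10^12 − 3.06×10^12 = 2.94×10^12 K⁴.
Q = 0.26 × 5.67×10⁻⁸ × 0.318 × 2.94×10^12 = 13700 W.

Q ≈ 13700 W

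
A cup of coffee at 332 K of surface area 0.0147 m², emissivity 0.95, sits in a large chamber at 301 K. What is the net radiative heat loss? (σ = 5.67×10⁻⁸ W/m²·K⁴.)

Q ≈ 3.12 W

Q = εσA(T⁴ − T_s⁴). T⁴ − T_s⁴ = (332)⁴ − (301)⁴ = 1.21×10^10 − 8.21×10^9 = 3.94×10^9 K⁴.
Q = 0.95 × 5.67×10⁻⁸ × 0.0147 × 3.94×10^9 = 3.12 W.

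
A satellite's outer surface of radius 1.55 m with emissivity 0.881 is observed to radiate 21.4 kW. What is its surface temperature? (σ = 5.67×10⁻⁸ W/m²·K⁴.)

T ≈ 345 K

A = 4πr² = 4π × (1.55)² = 30.2 m².
From P = εσAT⁴, T = (P / εσA)^(1/4) = (21400 / (0.881 × 5.67×10⁻⁸ × 30.2))^(1/4).
T = (1.42×10^10)^(1/4) = 345 K.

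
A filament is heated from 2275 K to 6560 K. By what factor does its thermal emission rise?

ratio ≈ 69.1

P ∝ T⁴, so the ratio is (6560/2275)⁴ = (2.884)⁴ = 69.1.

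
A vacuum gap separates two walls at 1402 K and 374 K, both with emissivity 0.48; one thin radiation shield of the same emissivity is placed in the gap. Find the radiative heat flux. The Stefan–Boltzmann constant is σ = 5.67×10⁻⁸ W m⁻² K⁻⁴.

q ≈ 34400 W/m²

Each of the 2 gaps contributes resistance (2/ε − 1) = 2/0.48 − 1 = 3.167; total = 6.333.
q = σ(T₁⁴ − T₂⁴) / 6.333 = 5.67×10⁻⁸ × 3.84×10^12 / 6.333 = 34400 W/m².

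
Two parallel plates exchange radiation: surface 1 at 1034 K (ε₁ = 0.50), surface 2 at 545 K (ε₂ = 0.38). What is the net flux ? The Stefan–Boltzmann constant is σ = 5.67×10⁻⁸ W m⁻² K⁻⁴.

q ≈ 16500 W/m²

For two large parallel gray plates, q = σ(T₁⁴ − T₂⁴) / (1/ε₁ + 1/ε₂ − 1).
1/ε₁ + 1/ε₂ − 1 = 1/0.50 + 1/0.38 − 1 = 3.632.
T₁⁴ − T₂⁴ = 1.14×10^12 − 8.82×10^10 = 1.05×10^12 K⁴.
q = 5.67×10⁻⁸ × 1.05×10^12 / 3.632 = 16500 W/m².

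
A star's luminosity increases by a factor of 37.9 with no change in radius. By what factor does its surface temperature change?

factor ≈ 2.48

P ∝ T⁴ ⇒ T ∝ P^(1/4), so T scales by (37.9)^(1/4) = 2.48.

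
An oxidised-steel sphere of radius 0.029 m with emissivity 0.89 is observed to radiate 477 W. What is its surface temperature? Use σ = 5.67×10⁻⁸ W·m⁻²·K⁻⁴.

A = 4πr² = 4π × (0.029)² = 0.0106 m².
From P = εσAT⁴, T = (P / εσA)^(1/4) = (477 / (0.89 × 5.67×10⁻⁸ × 0.0106))^(1/4).
T = (8.94×10^11)^(1/4) = 972 K.

T ≈ 972 K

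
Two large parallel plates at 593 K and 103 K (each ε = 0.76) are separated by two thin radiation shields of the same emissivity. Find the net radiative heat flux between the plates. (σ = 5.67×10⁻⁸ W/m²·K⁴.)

Each of the 3 gaps contributes resistance (2/ε − 1) = 2/0.76 − 1 = 1.632; total = 4.895.
q = σ(T₁⁴ − T₂⁴) / 4.895 = 5.67×10⁻⁸ × 1.24×10^11 / 4.895 = 1430 W/m².

q ≈ 1430 W/m²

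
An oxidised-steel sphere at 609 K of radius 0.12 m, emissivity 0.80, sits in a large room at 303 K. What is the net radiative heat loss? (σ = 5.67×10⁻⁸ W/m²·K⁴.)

A = 4πr² = 4π × (0.12)² = 0.181 m².
Q = εσA(T⁴ − T_s⁴). T⁴ − T_s⁴ = (609)⁴ − (303)⁴ = 1.38×10^11 − 8.43×10^9 = 1.29×10^11 K⁴.
Q = 0.80 × 5.67×10⁻⁸ × 0.181 × 1.29×10^11 = 1060 W.

Q ≈ 1060 W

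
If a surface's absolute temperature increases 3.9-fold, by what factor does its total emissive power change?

factor ≈ 231

P ∝ T⁴, so the power scales as (3.9)⁴ = 231.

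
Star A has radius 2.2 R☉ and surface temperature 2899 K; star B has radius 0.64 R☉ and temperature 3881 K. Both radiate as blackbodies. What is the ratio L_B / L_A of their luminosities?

L = 4πR²σT⁴ ∝ R²T⁴, so L_B/L_A = (0.64/2.2)² × (3881/2899)⁴ = 0.0846 × 3.21 = 0.272.

L_B/L_A ≈ 0.272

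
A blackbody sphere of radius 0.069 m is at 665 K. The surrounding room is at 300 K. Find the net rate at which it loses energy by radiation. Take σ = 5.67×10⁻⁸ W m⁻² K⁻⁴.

A = 4πr² = 4π × (0.069)² = 0.0598 m².
Q = σA(T⁴ − T_s⁴). T⁴ − T_s⁴ = (665)⁴ − (300)⁴ = 1.96×10^11 − 8.10×10^9 = 1.87×10^11 K⁴.
Q = 5.67×10⁻⁸ × 0.0598 × 1.87×10^11 = 636 W.

Q ≈ 636 W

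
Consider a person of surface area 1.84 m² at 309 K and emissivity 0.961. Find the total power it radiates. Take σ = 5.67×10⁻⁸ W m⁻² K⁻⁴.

P = εσAT⁴ = 0.961 × 5.67×10⁻⁸ × 1.84 × (309)⁴ = 0.961 × 5.67×10⁻⁸ × 1.84 × 9.12×10^9.
P = 914 W.

P ≈ 914 W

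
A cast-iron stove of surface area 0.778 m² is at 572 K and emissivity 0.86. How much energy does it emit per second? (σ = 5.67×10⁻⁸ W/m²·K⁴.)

Stefan–Boltzmann: P = εσAT⁴ = 0.86 × 5.67×10⁻⁸ × 0.778 × (572)⁴ = 0.86 × 5.67×10⁻⁸ × 0.778 × 1.07×10^11.
P = 4060 W.

P ≈ 4060 W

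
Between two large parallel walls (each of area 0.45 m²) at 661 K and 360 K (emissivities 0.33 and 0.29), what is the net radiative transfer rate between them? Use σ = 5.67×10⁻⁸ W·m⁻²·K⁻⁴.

For two large parallel gray plates, q = σ(T₁⁴ − T₂⁴) / (1/ε₁ + 1/ε₂ − 1).
1/ε₁ + 1/ε₂ − 1 = 1/0.33 + 1/0.29 − 1 = 5.479.
T₁⁴ − T₂⁴ = 1.91×10^11 − 1.68×10^10 = 1.74×10^11 K⁴.
q = 5.67×10⁻⁸ × 1.74×10^11 / 5.479 = 1800 W/m².
Q = q·A = 1800 × 0.45 = 811 W.

Q ≈ 811 W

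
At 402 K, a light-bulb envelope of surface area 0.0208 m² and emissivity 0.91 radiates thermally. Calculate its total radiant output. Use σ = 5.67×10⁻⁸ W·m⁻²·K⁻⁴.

P ≈ 28.0 W

P = εσAT⁴ = 0.91 × 5.67×10⁻⁸ × 0.0208 × (402)⁴ = 0.91 × 5.67×10⁻⁸ × 0.0208 × 2.61×10^10.
P = 28.0 W.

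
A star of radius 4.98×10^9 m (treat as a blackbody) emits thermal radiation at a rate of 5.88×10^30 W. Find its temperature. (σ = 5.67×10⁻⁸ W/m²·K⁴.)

A = 4πr² = 4π × (4.98×10^9)² = 3.12×10^20 m².
From P = σAT⁴, T = (P / σA)^(1/4) = (5.88×10^30 / (5.67×10⁻⁸ × 3.12×10^20))^(1/4).
T = (3.33×10^17)^(1/4) = 24000 K.

T ≈ 24000 K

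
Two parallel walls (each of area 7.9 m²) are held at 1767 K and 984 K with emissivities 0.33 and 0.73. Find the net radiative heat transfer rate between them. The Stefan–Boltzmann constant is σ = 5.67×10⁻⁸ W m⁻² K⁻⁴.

Q ≈ 1.16×10^6 W

For two large parallel gray plates, q = σ(T₁⁴ − T₂⁴) / (1/ε₁ + 1/ε₂ − 1).
1/ε₁ + 1/ε₂ − 1 = 1/0.33 + 1/0.73 − 1 = 3.400.
T₁⁴ − T₂⁴ = 9.75×10^12 − 9.38×10^11 = 8.81×10^12 K⁴.
q = 5.67×10⁻⁸ × 8.81×10^12 / 3.400 = 1.47×10^5 W/m².
Q = q·A = 1.47×10^5 × 7.9 = 1.16×10^6 W.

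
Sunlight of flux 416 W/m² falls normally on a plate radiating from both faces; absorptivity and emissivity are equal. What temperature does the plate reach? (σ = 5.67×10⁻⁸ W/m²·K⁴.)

T ≈ 246 K

Absorbed flux αS = emitted flux 2εσT⁴ per unit area; with α = ε this gives T = (S/2σ)^(1/4).
T = (416 / (2 × 5.67×10⁻⁸))^(1/4) = (3.67×10^9)^(1/4).
T = 246 K.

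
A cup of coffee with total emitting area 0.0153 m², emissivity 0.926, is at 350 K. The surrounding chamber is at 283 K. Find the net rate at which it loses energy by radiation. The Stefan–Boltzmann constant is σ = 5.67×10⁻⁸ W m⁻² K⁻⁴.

Q = εσA(T⁴ − T_s⁴). T⁴ − T_s⁴ = (350)⁴ − (283)⁴ = 1.50×10^10 − 6.41×10^9 = 8.59×10^9 K⁴.
Q = 0.926 × 5.67×10⁻⁸ × 0.0153 × 8.59×10^9 = 6.90 W.

Q ≈ 6.90 W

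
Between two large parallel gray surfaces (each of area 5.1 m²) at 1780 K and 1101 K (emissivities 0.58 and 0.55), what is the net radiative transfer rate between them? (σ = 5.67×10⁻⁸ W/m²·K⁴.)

Q ≈ 9.75×10^5 W

For two large parallel gray plates, q = σ(T₁⁴ − T₂⁴) / (1/ε₁ + 1/ε₂ − 1).
1/ε₁ + 1/ε₂ − 1 = 1/0.58 + 1/0.55 − 1 = 2.542.
T₁⁴ − T₂⁴ = 1.00×10^13 − 1.47×10^12 = 8.57×10^12 K⁴.
q = 5.67×10⁻⁸ × 8.57×10^12 / 2.542 = 1.91×10^5 W/m².
Q = q·A = 1.91×10^5 × 5.1 = 9.75×10^5 W.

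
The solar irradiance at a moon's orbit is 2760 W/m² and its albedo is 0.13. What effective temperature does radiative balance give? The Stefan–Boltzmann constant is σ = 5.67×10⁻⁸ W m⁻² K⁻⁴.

Power absorbed = (1−a)S·πR²; power emitted = 4πR²σT⁴. Equating and cancelling πR²:
T = ((1−a)S / 4σ)^(1/4) = (2400 / (4 × 5.67×10⁻⁸))^(1/4) = (1.06×10^10)^(1/4).
T = 321 K.

T ≈ 321 K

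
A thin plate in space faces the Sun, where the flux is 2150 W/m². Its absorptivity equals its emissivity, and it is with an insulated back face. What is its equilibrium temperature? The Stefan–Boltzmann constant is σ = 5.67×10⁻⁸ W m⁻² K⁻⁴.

Absorbed flux αS = emitted flux εσT⁴ (one radiating face); with α = ε, T = (S/σ)^(1/4).
T = (2150 / 5.67×10⁻⁸)^(1/4) = (3.79×10^10)^(1/4).
T = 441 K.

T ≈ 441 K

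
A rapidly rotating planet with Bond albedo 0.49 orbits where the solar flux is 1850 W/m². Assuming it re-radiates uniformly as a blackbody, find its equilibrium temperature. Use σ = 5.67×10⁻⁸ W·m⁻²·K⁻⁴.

Power absorbed = (1−a)S·πR²; power emitted = 4πR²σT⁴. Equating and cancelling πR²:
T = ((1−a)S / 4σ)^(1/4) = (944 / (4 × 5.67×10⁻⁸))^(1/4) = (4.16×10^9)^(1/4).
T = 254 K.

T ≈ 254 K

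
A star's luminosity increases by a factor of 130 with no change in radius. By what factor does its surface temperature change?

P ∝ T⁴ ⇒ T ∝ P^(1/4), so T scales by (130)^(1/4) = 3.38.

factor ≈ 3.38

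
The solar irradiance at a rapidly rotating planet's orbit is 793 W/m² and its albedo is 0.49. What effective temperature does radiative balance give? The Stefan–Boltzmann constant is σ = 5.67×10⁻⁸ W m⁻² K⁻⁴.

Power absorbed = (1−a)S·πR²; power emitted = 4πR²σT⁴. Equating and cancelling πR²:
T = ((1−a)S / 4σ)^(1/4) = (404 / (4 × 5.67×10⁻⁸))^(1/4) = (1.78×10^9)^(1/4).
T = 205 K.

T ≈ 205 K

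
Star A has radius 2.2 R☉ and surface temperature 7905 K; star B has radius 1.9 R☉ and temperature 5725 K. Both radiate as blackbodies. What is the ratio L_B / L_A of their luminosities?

L_B/L_A ≈ 0.205

L = 4πR²σT⁴ ∝ R²T⁴, so L_B/L_A = (1.9/2.2)² × (5725/7905)⁴ = 0.746 × 0.275 = 0.205.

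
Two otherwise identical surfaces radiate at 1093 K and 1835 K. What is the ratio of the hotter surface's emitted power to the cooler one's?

P ∝ T⁴, so the ratio is (1835/1093)⁴ = (1.679)⁴ = 7.94.

ratio ≈ 7.94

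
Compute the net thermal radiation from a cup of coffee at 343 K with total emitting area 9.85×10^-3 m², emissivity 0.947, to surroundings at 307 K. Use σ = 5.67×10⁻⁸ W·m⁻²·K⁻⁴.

Q ≈ 2.62 W

Q = εσA(T⁴ − T_s⁴). T⁴ − T_s⁴ = (343)⁴ − (307)⁴ = 1.38×10^10 − 8.88×10^9 = 4.96×10^9 K⁴.
Q = 0.947 × 5.67×10⁻⁸ × 9.85×10^-3 × 4.96×10^9 = 2.62 W.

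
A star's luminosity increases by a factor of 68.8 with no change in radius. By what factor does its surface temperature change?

P ∝ T⁴ ⇒ T ∝ P^(1/4), so T scales by (68.8)^(1/4) = 2.88.

factor ≈ 2.88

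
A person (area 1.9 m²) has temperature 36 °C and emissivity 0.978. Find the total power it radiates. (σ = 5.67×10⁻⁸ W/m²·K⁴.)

36 °C = 309 K.
Stefan–Boltzmann: P = εσAT⁴ = 0.978 × 5.67×10⁻⁸ × 1.90 × (309)⁴ = 0.978 × 5.67×10⁻⁸ × 1.90 × 9.12×10^9.
P = 961 W.

P ≈ 961 W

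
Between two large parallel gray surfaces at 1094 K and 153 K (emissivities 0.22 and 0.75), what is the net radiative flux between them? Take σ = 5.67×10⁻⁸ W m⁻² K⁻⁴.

q ≈ 16600 W/m²

For two large parallel gray plates, q = σ(T₁⁴ − T₂⁴) / (1/ε₁ + 1/ε₂ − 1).
1/ε₁ + 1/ε₂ − 1 = 1/0.22 + 1/0.75 − 1 = 4.879.
T₁⁴ − T₂⁴ = 1.43×10^12 − 5.48×10^8 = 1.43×10^12 K⁴.
q = 5.67×10⁻⁸ × 1.43×10^12 / 4.879 = 16600 W/m².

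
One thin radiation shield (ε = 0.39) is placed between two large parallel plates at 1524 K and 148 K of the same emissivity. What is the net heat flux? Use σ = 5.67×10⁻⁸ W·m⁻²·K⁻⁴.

Each of the 2 gaps contributes resistance (2/ε − 1) = 2/0.39 − 1 = 4.128; total = 8.256.
q = σ(T₁⁴ − T₂⁴) / 8.256 = 5.67×10⁻⁸ × 5.39×10^12 / 8.256 = 37000 W/m².

q ≈ 37000 W/m²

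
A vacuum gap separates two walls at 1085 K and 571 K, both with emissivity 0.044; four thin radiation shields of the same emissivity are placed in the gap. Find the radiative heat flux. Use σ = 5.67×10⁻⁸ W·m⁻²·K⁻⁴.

Each of the 5 gaps contributes resistance (2/ε − 1) = 2/0.044 − 1 = 44.45; total = 222.3.
q = σ(T₁⁴ − T₂⁴) / 222.3 = 5.67×10⁻⁸ × 1.28×10^12 / 222.3 = 326 W/m².

q ≈ 326 W/m²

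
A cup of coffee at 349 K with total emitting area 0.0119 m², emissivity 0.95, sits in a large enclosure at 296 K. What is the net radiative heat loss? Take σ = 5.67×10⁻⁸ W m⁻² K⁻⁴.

Q = εσA(T⁴ − T_s⁴). T⁴ − T_s⁴ = (349)⁴ − (296)⁴ = 1.48×10^10 − 7.68×10^9 = 7.16×10^9 K⁴.
Q = 0.95 × 5.67×10⁻⁸ × 0.0119 × 7.16×10^9 = 4.59 W.

Q ≈ 4.59 W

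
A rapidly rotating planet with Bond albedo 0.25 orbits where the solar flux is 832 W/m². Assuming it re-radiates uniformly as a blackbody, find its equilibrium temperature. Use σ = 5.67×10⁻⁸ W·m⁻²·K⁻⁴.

Power absorbed = (1−a)S·πR²; power emitted = 4πR²σT⁴. Equating and cancelling πR²:
T = ((1−a)S / 4σ)^(1/4) = (624 / (4 × 5.67×10⁻⁸))^(1/4) = (2.75×10^9)^(1/4).
T = 229 K.

T ≈ 229 K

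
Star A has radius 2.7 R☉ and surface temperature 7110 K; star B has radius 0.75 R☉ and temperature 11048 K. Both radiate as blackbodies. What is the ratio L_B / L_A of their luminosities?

L = 4πR²σT⁴ ∝ R²T⁴, so L_B/L_A = (0.75/2.7)² × (11048/7110)⁴ = 0.0772 × 5.83 = 0.450.

L_B/L_A ≈ 0.450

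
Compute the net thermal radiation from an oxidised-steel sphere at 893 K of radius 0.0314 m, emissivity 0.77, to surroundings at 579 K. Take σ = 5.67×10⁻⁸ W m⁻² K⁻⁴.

Q ≈ 283 W

A = 4πr² = 4π × (0.0314)² = 0.0124 m².
Q = εσA(T⁴ − T_s⁴). T⁴ − T_s⁴ = (893)⁴ − (579)⁴ = 6.36×10^11 − 1.12×10^11 = 5.24×10^11 K⁴.
Q = 0.77 × 5.67×10⁻⁸ × 0.0124 × 5.24×10^11 = 283 W.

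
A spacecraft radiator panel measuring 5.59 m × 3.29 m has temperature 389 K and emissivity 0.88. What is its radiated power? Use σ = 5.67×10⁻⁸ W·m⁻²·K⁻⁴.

A = 5.59 × 3.29 = 18.4 m².
P = εσAT⁴ = 0.88 × 5.67×10⁻⁸ × 18.4 × (389)⁴ = 0.88 × 5.67×10⁻⁸ × 18.4 × 2.29×10^10.
P = 21000 W.

P ≈ 21000 W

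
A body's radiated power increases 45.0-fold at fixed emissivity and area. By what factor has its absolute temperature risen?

P ∝ T⁴ ⇒ T ∝ P^(1/4), so T scales by (45.0)^(1/4) = 2.59.

factor ≈ 2.59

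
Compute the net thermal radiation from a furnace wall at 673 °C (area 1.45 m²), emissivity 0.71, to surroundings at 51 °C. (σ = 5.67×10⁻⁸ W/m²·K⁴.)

Q ≈ 46100 W

Convert: 673 °C = 946 K; 51 °C = 324 K.
Q = εσA(T⁴ − T_s⁴). T⁴ − T_s⁴ = (946)⁴ − (324)⁴ = 8.01×10^11 − 1.10×10^10 = 7.90×10^11 K⁴.
Q = 0.71 × 5.67×10⁻⁸ × 1.45 × 7.90×10^11 = 46100 W.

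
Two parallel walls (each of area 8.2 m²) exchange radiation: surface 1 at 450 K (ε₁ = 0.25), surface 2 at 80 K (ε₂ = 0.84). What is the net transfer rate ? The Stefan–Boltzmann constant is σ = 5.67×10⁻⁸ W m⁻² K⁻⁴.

Q ≈ 4550 W

For two large parallel gray plates, q = σ(T₁⁴ − T₂⁴) / (1/ε₁ + 1/ε₂ − 1).
1/ε₁ + 1/ε₂ − 1 = 1/0.25 + 1/0.84 − 1 = 4.190.
T₁⁴ − T₂⁴ = 4.10×10^10 − 4.10×10^7 = 4.10×10^10 K⁴.
q = 5.67×10⁻⁸ × 4.10×10^10 / 4.190 = 554 W/m².
Q = q·A = 554 × 8.2 = 4550 W.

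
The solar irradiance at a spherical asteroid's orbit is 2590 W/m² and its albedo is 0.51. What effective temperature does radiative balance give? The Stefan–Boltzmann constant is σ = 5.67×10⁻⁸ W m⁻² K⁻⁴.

T ≈ 274 K

Power absorbed = (1−a)S·πR²; power emitted = 4πR²σT⁴. Equating and cancelling πR²:
T = ((1−a)S / 4σ)^(1/4) = (1270 / (4 × 5.67×10⁻⁸))^(1/4) = (5.60×10^9)^(1/4).
T = 274 K.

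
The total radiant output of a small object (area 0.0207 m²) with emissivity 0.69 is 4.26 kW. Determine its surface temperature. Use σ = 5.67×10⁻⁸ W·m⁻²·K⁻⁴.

T ≈ 1510 K

From P = εσAT⁴, T = (P / εσA)^(1/4) = (4260 / (0.69 × 5.67×10⁻⁸ × 0.0207))^(1/4).
T = (5.26×10^12)^(1/4) = 1510 K.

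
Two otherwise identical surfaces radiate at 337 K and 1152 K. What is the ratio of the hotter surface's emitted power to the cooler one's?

P ∝ T⁴, so the ratio is (1152/337)⁴ = (3.418)⁴ = 137.

ratio ≈ 137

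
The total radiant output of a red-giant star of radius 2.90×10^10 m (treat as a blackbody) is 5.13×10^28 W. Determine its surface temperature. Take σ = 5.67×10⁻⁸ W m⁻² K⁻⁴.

T ≈ 3040 K

A = 4πr² = 4π × (2.90×10^10)² = 1.06×10^22 m².
From P = σAT⁴, T = (P / σA)^(1/4) = (5.13×10^28 / (5.67×10⁻⁸ × 1.06×10^22))^(1/4).
T = (8.56×10^13)^(1/4) = 3040 K.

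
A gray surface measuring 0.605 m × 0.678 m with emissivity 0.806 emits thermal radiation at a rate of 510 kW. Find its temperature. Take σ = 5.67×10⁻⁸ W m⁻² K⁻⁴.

T ≈ 2280 K

A = 0.605 × 0.678 = 0.410 m².
From P = εσAT⁴, T = (P / εσA)^(1/4) = (5.10×10^5 / (0.806 × 5.67×10⁻⁸ × 0.410))^(1/4).
T = (2.72×10^13)^(1/4) = 2280 K.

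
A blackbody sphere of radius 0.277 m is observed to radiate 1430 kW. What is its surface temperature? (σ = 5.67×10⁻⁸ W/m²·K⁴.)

T ≈ 2260 K

A = 4πr² = 4π × (0.277)² = 0.964 m².
From P = σAT⁴, T = (P / σA)^(1/4) = (1.43×10^6 / (5.67×10⁻⁸ × 0.964))^(1/4).
T = (2.62×10^13)^(1/4) = 2260 K.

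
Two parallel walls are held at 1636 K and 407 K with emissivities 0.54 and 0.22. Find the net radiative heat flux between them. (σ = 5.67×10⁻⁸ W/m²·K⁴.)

For two large parallel gray plates, q = σ(T₁⁴ − T₂⁴) / (1/ε₁ + 1/ε₂ − 1).
1/ε₁ + 1/ε₂ − 1 = 1/0.54 + 1/0.22 − 1 = 5.397.
T₁⁴ − T₂⁴ = 7.16×10^12 − 2.74×10^10 = 7.14×10^12 K⁴.
q = 5.67×10⁻⁸ × 7.14×10^12 / 5.397 = 75000 W/m².

q ≈ 75000 W/m²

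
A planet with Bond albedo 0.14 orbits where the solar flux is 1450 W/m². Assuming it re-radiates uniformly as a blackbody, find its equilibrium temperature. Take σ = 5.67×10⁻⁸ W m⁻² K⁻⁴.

Power absorbed = (1−a)S·πR²; power emitted = 4πR²σT⁴. Equating and cancelling πR²:
T = ((1−a)S / 4σ)^(1/4) = (1250 / (4 × 5.67×10⁻⁸))^(1/4) = (5.50×10^9)^(1/4).
T = 272 K.

T ≈ 272 K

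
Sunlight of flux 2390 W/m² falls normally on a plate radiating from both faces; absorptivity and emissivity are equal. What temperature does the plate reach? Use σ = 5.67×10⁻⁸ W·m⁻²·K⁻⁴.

Absorbed flux αS = emitted flux 2εσT⁴ per unit area; with α = ε this gives T = (S/2σ)^(1/4).
T = (2390 / (2 × 5.67×10⁻⁸))^(1/4) = (2.11×10^10)^(1/4).
T = 381 K.

T ≈ 381 K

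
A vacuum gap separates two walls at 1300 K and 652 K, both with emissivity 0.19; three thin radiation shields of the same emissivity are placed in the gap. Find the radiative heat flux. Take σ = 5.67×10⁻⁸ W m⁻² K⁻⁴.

Each of the 4 gaps contributes resistance (2/ε − 1) = 2/0.19 − 1 = 9.526; total = 38.11.
q = σ(T₁⁴ − T₂⁴) / 38.11 = 5.67×10⁻⁸ × 2.68×10^12 / 38.11 = 3980 W/m².

q ≈ 3980 W/m²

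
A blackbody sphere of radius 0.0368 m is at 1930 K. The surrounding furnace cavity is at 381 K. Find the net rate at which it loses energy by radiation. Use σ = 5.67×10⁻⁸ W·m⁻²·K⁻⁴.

Q ≈ 13400 W

A = 4πr² = 4π × (0.0368)² = 0.0170 m².
Q = σA(T⁴ − T_s⁴). T⁴ − T_s⁴ = (1930)⁴ − (381)⁴ = 1.39×10^13 − 2.11×10^10 = 1.39×10^13 K⁴.
Q = 5.67×10⁻⁸ × 0.0170 × 1.39×10^13 = 13400 W.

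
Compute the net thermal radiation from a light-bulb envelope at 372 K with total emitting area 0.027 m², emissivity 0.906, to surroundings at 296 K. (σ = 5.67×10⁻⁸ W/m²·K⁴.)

Q ≈ 15.9 W

Q = εσA(T⁴ − T_s⁴). T⁴ − T_s⁴ = (372)⁴ − (296)⁴ = 1.92×10^10 − 7.68×10^9 = 1.15×10^10 K⁴.
Q = 0.906 × 5.67×10⁻⁸ × 0.0270 × 1.15×10^10 = 15.9 W.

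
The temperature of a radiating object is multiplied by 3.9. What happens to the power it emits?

factor ≈ 231

P ∝ T⁴, so the power scales as (3.9)⁴ = 231.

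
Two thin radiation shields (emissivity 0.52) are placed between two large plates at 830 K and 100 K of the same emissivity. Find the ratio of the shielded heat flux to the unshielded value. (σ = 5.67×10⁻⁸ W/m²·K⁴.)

ratio ≈ 0.333

With N identical shields there are N+1 = 3 gaps in series, each with the same radiative resistance, so the flux falls to 1/(N+1) of its unshielded value.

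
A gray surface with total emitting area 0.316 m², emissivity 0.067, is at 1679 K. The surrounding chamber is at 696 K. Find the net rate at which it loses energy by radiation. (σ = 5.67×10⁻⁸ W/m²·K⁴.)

Q = εσA(T⁴ − T_s⁴). T⁴ − T_s⁴ = (1679)⁴ − (696)⁴ = 7.95×10^12 − 2.35×10^11 = 7.71×10^12 K⁴.
Q = 0.067 × 5.67×10⁻⁸ × 0.316 × 7.71×10^12 = 9260 W.

Q ≈ 9260 W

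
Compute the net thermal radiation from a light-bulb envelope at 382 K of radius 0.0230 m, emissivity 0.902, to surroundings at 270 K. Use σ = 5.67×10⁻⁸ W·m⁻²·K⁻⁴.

A = 4πr² = 4π × (0.0230)² = 6.65×10^-3 m².
Q = εσA(T⁴ − T_s⁴). T⁴ − T_s⁴ = (382)⁴ − (270)⁴ = 2.13×10^10 − 5.31×10^9 = 1.60×10^10 K⁴.
Q = 0.902 × 5.67×10⁻⁸ × 6.65×10^-3 × 1.60×10^10 = 5.43 W.

Q ≈ 5.43 W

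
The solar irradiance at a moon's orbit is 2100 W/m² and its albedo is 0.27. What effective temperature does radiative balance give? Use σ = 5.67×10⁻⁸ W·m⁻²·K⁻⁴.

T ≈ 287 K

Power absorbed = (1−a)S·πR²; power emitted = 4πR²σT⁴. Equating and cancelling πR²:
T = ((1−a)S / 4σ)^(1/4) = (1530 / (4 × 5.67×10⁻⁸))^(1/4) = (6.76×10^9)^(1/4).
T = 287 K.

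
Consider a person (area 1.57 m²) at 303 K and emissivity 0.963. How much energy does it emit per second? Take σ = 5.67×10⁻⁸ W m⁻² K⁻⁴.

P = εσAT⁴ = 0.963 × 5.67×10⁻⁸ × 1.57 × (303)⁴ = 0.963 × 5.67×10⁻⁸ × 1.57 × 8.43×10^9.
P = 723 W.

P ≈ 723 W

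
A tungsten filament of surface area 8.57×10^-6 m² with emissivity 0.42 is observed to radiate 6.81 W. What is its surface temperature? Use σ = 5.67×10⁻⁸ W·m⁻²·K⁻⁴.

T ≈ 2400 K

From P = εσAT⁴, T = (P / εσA)^(1/4) = (6.81 / (0.42 × 5.67×10⁻⁸ × 8.57×10^-6))^(1/4).
T = (3.34×10^13)^(1/4) = 2400 K.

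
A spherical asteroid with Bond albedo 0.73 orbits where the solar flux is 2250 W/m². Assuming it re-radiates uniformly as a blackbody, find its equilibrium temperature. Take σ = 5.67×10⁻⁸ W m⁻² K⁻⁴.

Power absorbed = (1−a)S·πR²; power emitted = 4πR²σT⁴. Equating and cancelling πR²:
T = ((1−a)S / 4σ)^(1/4) = (608 / (4 × 5.67×10⁻⁸))^(1/4) = (2.68×10^9)^(1/4).
T = 227 K.

T ≈ 227 K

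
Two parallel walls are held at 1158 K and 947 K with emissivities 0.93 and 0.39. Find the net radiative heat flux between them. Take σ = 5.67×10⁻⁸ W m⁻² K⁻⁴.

q ≈ 21400 W/m²

For two large parallel gray plates, q = σ(T₁⁴ − T₂⁴) / (1/ε₁ + 1/ε₂ − 1).
1/ε₁ + 1/ε₂ − 1 = 1/0.93 + 1/0.39 − 1 = 2.639.
T₁⁴ − T₂⁴ = 1.80×10^12 − 8.04×10^11 = 9.94×10^11 K⁴.
q = 5.67×10⁻⁸ × 9.94×10^11 / 2.639 = 21400 W/m².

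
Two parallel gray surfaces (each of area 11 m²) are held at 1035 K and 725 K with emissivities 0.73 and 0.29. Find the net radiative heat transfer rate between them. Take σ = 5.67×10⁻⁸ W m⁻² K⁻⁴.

For two large parallel gray plates, q = σ(T₁⁴ − T₂⁴) / (1/ε₁ + 1/ε₂ − 1).
1/ε₁ + 1/ε₂ − 1 = 1/0.73 + 1/0.29 − 1 = 3.818.
T₁⁴ − T₂⁴ = 1.15×10^12 − 2.76×10^11 = 8.71×10^11 K⁴.
q = 5.67×10⁻⁸ × 8.71×10^11 / 3.818 = 12900 W/m².
Q = q·A = 12900 × 11 = 1.42×10^5 W.

Q ≈ 1.42×10^5 W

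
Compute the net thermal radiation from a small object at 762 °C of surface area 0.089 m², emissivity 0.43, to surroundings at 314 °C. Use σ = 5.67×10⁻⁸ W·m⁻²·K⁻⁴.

Q ≈ 2230 W

Convert: 762 °C = 1035 K; 314 °C = 587 K.
Q = εσA(T⁴ − T_s⁴). T⁴ − T_s⁴ = (1035)⁴ − (587)⁴ = 1.15×10^12 − 1.19×10^11 = 1.03×10^12 K⁴.
Q = 0.43 × 5.67×10⁻⁸ × 0.0890 × 1.03×10^12 = 2230 W.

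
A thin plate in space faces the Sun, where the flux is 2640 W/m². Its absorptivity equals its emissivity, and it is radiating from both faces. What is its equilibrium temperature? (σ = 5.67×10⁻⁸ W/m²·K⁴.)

T ≈ 391 K

Absorbed flux αS = emitted flux 2εσT⁴ per unit area; with α = ε this gives T = (S/2σ)^(1/4).
T = (2640 / (2 × 5.67×10⁻⁸))^(1/4) = (2.33×10^10)^(1/4).
T = 391 K.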